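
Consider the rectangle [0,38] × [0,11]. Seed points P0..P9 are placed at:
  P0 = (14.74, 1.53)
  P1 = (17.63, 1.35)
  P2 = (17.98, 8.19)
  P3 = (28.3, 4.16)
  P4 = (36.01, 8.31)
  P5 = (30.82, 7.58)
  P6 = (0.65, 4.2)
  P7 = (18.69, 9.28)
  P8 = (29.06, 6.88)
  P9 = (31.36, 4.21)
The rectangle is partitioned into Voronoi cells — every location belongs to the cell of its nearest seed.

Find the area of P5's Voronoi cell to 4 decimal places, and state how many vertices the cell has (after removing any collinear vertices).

1. box [0,38]×[0,11]: [(0, 0) (38, 0) (38, 11) (0, 11)]
2. ⊥bis P5·P0 via (22.78,4.555): [(24.4938, 0) (38, 0) (38, 11) (20.3551, 11)]  |A|=171.3311
3. ⊥bis P5·P1 via (24.225,4.465): [(26.3339, 0) (38, 0) (38, 11) (21.1383, 11)]  |A|=156.9024
4. ⊥bis P5·P2 via (24.4,7.885): [(24.2364, 4.4409) (26.3339, 0) (38, 0) (38, 11) (24.548, 11)]  |A|=145.7204
5. ⊥bis P5·P3 via (29.56,5.87): [(24.482, 9.6117) (37.5264, 0) (38, 0) (38, 11) (24.548, 11)]  |A|=85.9627
6. ⊥bis P5·P4 via (33.415,7.945): [(24.482, 9.6117) (34.1863, 2.4611) (32.9853, 11) (24.548, 11)]  |A|=42.9948
7. ⊥bis P5·P6 via (15.735,5.89): [(24.482, 9.6117) (34.1863, 2.4611) (32.9853, 11) (24.548, 11)]  |A|=42.9948
8. ⊥bis P5·P7 via (24.755,8.43): [(24.8796, 9.3187) (34.1863, 2.4611) (32.9853, 11) (25.1152, 11)]  |A|=42.2324
9. ⊥bis P5·P8 via (29.94,7.23): [(30.8627, 4.9101) (34.1863, 2.4611) (32.9853, 11) (28.4406, 11)]  |A|=26.5579
10. ⊥bis P5·P9 via (31.09,5.895): [(30.5081, 5.8018) (33.6457, 6.3045) (32.9853, 11) (28.4406, 11)]  |A|=19.3448
11. canonical 4-gon: [(30.5081, 5.8018) (33.6457, 6.3045) (32.9853, 11) (28.4406, 11)]
12. shoelace: 19.3448

Area of P5's cell: 19.3448 (4 vertices)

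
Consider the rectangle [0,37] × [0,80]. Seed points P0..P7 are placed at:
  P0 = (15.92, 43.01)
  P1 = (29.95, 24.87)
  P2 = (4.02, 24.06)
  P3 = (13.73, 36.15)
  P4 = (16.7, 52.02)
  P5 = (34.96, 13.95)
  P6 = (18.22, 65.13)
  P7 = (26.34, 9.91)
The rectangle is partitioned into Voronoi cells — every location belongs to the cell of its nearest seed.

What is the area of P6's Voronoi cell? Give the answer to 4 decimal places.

Area of P6's cell: 797.1864

1. box [0,37]×[0,80]: [(0, 0) (37, 0) (37, 80) (0, 80)]
2. ⊥bis P6·P0 via (17.07,54.07): [(0, 55.8449) (37, 51.9977) (37, 80) (0, 80)]  |A|=964.9115
3. ⊥bis P6·P1 via (24.085,45): [(0, 55.8449) (37, 51.9977) (37, 80) (0, 80)]  |A|=964.9115
4. ⊥bis P6·P2 via (11.12,44.595): [(0, 55.8449) (37, 51.9977) (37, 80) (0, 80)]  |A|=964.9115
5. ⊥bis P6·P3 via (15.975,50.64): [(0, 55.8449) (37, 51.9977) (37, 80) (0, 80)]  |A|=964.9115
6. ⊥bis P6·P4 via (17.46,58.575): [(0, 60.5993) (37, 56.3095) (37, 80) (0, 80)]  |A|=797.1864
7. ⊥bis P6·P5 via (26.59,39.54): [(0, 60.5993) (37, 56.3095) (37, 80) (0, 80)]  |A|=797.1864
8. ⊥bis P6·P7 via (22.28,37.52): [(0, 60.5993) (37, 56.3095) (37, 80) (0, 80)]  |A|=797.1864
9. canonical 4-gon: [(0, 60.5993) (37, 56.3095) (37, 80) (0, 80)]
10. shoelace: 797.1864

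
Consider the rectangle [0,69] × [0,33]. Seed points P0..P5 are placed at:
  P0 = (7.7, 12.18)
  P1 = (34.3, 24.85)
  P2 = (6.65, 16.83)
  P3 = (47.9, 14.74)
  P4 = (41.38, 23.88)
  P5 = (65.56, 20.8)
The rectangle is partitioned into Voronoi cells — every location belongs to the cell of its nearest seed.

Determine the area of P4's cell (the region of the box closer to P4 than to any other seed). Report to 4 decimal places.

1. box [0,69]×[0,33]: [(0, 0) (69, 0) (69, 33) (0, 33)]
2. ⊥bis P4·P0 via (24.54,18.03): [(30.8034, 0) (69, 0) (69, 33) (19.3396, 33)]  |A|=1449.6404
3. ⊥bis P4·P1 via (37.84,24.365): [(34.5019, 0) (69, 0) (69, 33) (39.023, 33)]  |A|=1063.8391
4. ⊥bis P4·P2 via (24.015,20.355): [(34.5019, 0) (69, 0) (69, 33) (39.023, 33)]  |A|=1063.8391
5. ⊥bis P4·P3 via (44.64,19.31): [(36.3358, 13.3863) (63.8312, 33) (39.023, 33)]  |A|=243.2904
6. ⊥bis P4·P5 via (53.47,22.34): [(36.3358, 13.3863) (53.928, 25.9356) (54.8278, 33) (39.023, 33)]  |A|=211.4887
7. canonical 4-gon: [(36.3358, 13.3863) (53.928, 25.9356) (54.8278, 33) (39.023, 33)]
8. shoelace: 211.4887

Area of P4's cell: 211.4887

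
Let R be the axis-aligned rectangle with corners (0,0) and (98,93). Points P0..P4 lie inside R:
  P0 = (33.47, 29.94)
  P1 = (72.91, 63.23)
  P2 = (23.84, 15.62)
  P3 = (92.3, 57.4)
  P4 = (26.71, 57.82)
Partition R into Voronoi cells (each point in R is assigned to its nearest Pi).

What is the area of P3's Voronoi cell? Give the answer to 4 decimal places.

Area of P3's cell: 1587.7938

1. box [0,98]×[0,93]: [(0, 0) (98, 0) (98, 93) (0, 93)]
2. ⊥bis P3·P0 via (62.885,43.67): [(83.2688, 0) (98, 0) (98, 93) (39.8593, 93)]  |A|=3388.5438
3. ⊥bis P3·P1 via (82.605,60.315): [(71.8351, 24.4954) (83.2688, 0) (98, 0) (98, 93) (92.4324, 93)]  |A|=1587.7938
4. ⊥bis P3·P2 via (58.07,36.51): [(71.8351, 24.4954) (83.2688, 0) (98, 0) (98, 93) (92.4324, 93)]  |A|=1587.7938
5. ⊥bis P3·P4 via (59.505,57.61): [(71.8351, 24.4954) (83.2688, 0) (98, 0) (98, 93) (92.4324, 93)]  |A|=1587.7938
6. canonical 5-gon: [(71.8351, 24.4954) (83.2688, 0) (98, 0) (98, 93) (92.4324, 93)]
7. shoelace: 1587.7938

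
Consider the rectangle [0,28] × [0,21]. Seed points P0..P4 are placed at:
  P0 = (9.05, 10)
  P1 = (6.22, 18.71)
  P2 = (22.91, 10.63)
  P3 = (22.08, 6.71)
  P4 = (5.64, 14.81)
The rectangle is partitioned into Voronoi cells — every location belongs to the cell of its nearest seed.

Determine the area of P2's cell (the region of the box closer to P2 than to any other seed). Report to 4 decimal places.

1. box [0,28]×[0,21]: [(0, 0) (28, 0) (28, 21) (0, 21)]
2. ⊥bis P2·P0 via (15.98,10.315): [(16.4489, 0) (28, 0) (28, 21) (15.4943, 21)]  |A|=252.5966
3. ⊥bis P2·P1 via (14.565,14.67): [(15.6776, 16.9681) (16.4489, 0) (28, 0) (28, 21) (17.6295, 21)]  |A|=248.2922
4. ⊥bis P2·P3 via (22.495,8.67): [(15.6776, 16.9681) (15.9922, 10.0469) (28, 7.5044) (28, 21) (17.6295, 21)]  |A|=145.2101
5. ⊥bis P2·P4 via (14.275,12.72): [(15.6776, 16.9681) (15.9922, 10.0469) (28, 7.5044) (28, 21) (17.6295, 21)]  |A|=145.2101
6. canonical 5-gon: [(15.6776, 16.9681) (15.9922, 10.0469) (28, 7.5044) (28, 21) (17.6295, 21)]
7. shoelace: 145.2101

Area of P2's cell: 145.2101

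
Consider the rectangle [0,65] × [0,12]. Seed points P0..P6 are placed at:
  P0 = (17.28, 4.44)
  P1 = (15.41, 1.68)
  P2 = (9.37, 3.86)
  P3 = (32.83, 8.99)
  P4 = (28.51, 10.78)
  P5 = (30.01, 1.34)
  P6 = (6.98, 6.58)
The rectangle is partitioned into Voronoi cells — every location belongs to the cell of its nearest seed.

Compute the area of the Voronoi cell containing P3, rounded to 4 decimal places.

Area of P3's cell: 374.4199

1. box [0,65]×[0,12]: [(0, 0) (65, 0) (65, 12) (0, 12)]
2. ⊥bis P3·P0 via (25.055,6.715): [(27.0198, 0) (65, 0) (65, 12) (23.5086, 12)]  |A|=476.8295
3. ⊥bis P3·P1 via (24.12,5.335): [(27.0198, 0) (65, 0) (65, 12) (23.5086, 12)]  |A|=476.8295
4. ⊥bis P3·P2 via (21.1,6.425): [(27.0198, 0) (65, 0) (65, 12) (23.5086, 12)]  |A|=476.8295
5. ⊥bis P3·P4 via (30.67,9.885): [(26.8354, 0.6305) (27.0198, 0) (65, 0) (65, 12) (31.5464, 12)]  |A|=431.1366
6. ⊥bis P3·P5 via (31.42,5.165): [(29.0728, 6.0303) (45.4314, 0) (65, 0) (65, 12) (31.5464, 12)]  |A|=374.4199
7. ⊥bis P3·P6 via (19.905,7.785): [(29.0728, 6.0303) (45.4314, 0) (65, 0) (65, 12) (31.5464, 12)]  |A|=374.4199
8. canonical 5-gon: [(29.0728, 6.0303) (45.4314, 0) (65, 0) (65, 12) (31.5464, 12)]
9. shoelace: 374.4199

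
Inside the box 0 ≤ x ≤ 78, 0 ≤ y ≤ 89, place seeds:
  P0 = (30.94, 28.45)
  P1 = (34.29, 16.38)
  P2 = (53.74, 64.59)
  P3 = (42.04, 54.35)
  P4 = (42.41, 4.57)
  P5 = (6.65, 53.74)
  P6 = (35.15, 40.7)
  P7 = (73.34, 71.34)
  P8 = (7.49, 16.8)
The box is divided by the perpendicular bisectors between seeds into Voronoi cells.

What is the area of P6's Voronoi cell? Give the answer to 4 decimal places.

Area of P6's cell: 625.8942

1. box [0,78]×[0,89]: [(0, 0) (78, 0) (78, 89) (0, 89)]
2. ⊥bis P6·P0 via (33.045,34.575): [(0, 45.9317) (78, 19.1252) (78, 89) (0, 89)]  |A|=4404.7829
3. ⊥bis P6·P1 via (34.72,28.54): [(0, 45.9317) (52.4272, 27.9138) (78, 27.0095) (78, 89) (0, 89)]  |A|=4303.9702
4. ⊥bis P6·P2 via (44.445,52.645): [(0, 87.2299) (0, 45.9317) (52.4272, 27.9138) (77.36, 27.0322)]  |A|=1798.9203
5. ⊥bis P6·P3 via (38.595,47.525): [(73.9739, 29.6671) (0, 67.0063) (0, 45.9317) (52.4272, 27.9138) (77.36, 27.0322)]  |A|=1050.9112
6. ⊥bis P6·P4 via (38.78,22.635): [(73.9175, 29.6956) (0, 67.0063) (0, 45.9317) (52.4272, 27.9138) (63.1616, 27.5343)]  |A|=1032.8412
7. ⊥bis P6·P5 via (20.9,47.22): [(73.9175, 29.6956) (24.3333, 54.7238) (17.5508, 39.9) (52.4272, 27.9138) (63.1616, 27.5343)]  |A|=625.8942
8. ⊥bis P6·P7 via (54.245,56.02): [(73.9175, 29.6956) (24.3333, 54.7238) (17.5508, 39.9) (52.4272, 27.9138) (63.1616, 27.5343)]  |A|=625.8942
9. ⊥bis P6·P8 via (21.32,28.75): [(73.9175, 29.6956) (24.3333, 54.7238) (17.5508, 39.9) (52.4272, 27.9138) (63.1616, 27.5343)]  |A|=625.8942
10. canonical 5-gon: [(73.9175, 29.6956) (24.3333, 54.7238) (17.5508, 39.9) (52.4272, 27.9138) (63.1616, 27.5343)]
11. shoelace: 625.8942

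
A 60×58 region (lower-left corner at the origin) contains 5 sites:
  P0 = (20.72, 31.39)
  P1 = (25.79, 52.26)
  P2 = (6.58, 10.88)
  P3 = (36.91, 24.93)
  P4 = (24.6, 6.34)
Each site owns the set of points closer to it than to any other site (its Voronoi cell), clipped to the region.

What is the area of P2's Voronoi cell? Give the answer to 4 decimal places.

Area of P2's cell: 396.5194

1. box [0,60]×[0,58]: [(0, 0) (60, 0) (60, 58) (0, 58)]
2. ⊥bis P2·P0 via (13.65,21.135): [(0, 30.5456) (0, 0) (44.3062, 0)]  |A|=676.6795
3. ⊥bis P2·P1 via (16.185,31.57): [(0, 30.5456) (0, 0) (44.3062, 0)]  |A|=676.6795
4. ⊥bis P2·P3 via (21.745,17.905): [(23.345, 14.4511) (0, 30.5456) (0, 0) (30.0393, 0)]  |A|=573.5931
5. ⊥bis P2·P4 via (15.59,8.61): [(17.9915, 18.1419) (0, 30.5456) (0, 0) (13.4208, 0)]  |A|=396.5194
6. canonical 4-gon: [(17.9915, 18.1419) (0, 30.5456) (0, 0) (13.4208, 0)]
7. shoelace: 396.5194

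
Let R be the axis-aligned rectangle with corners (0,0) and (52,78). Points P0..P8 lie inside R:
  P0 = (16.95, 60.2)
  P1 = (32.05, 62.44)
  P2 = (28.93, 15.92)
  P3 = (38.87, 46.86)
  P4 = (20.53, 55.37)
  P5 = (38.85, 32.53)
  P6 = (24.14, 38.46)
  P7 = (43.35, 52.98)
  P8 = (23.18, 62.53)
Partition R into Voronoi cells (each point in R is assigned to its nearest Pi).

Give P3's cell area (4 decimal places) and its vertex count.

Area of P3's cell: 208.7910 (6 vertices)

1. box [0,52]×[0,78]: [(0, 0) (52, 0) (52, 78) (0, 78)]
2. ⊥bis P3·P0 via (27.91,53.53): [(0, 7.6689) (0, 0) (52, 0) (52, 78) (42.8019, 78)]  |A|=2550.8485
3. ⊥bis P3·P1 via (35.46,54.65): [(26.0974, 50.5516) (0, 7.6689) (0, 0) (52, 0) (52, 61.8902)]  |A|=2215.9694
4. ⊥bis P3·P2 via (33.9,31.39): [(26.0974, 50.5516) (17.6193, 36.6205) (52, 25.5751) (52, 61.8902)]  |A|=756.6322
5. ⊥bis P3·P4 via (29.7,51.115): [(30.2902, 52.387) (22.2796, 35.1232) (52, 25.5751) (52, 61.8902)]  |A|=688.9828
6. ⊥bis P3·P5 via (38.86,39.695): [(30.2902, 52.387) (24.4103, 39.7152) (52, 39.6767) (52, 61.8902)]  |A|=416.0446
7. ⊥bis P3·P6 via (31.505,42.66): [(30.2902, 52.387) (28.3467, 48.1984) (33.1913, 39.7029) (52, 39.6767) (52, 61.8902)]  |A|=378.775
8. ⊥bis P3·P7 via (41.11,49.92): [(34.9522, 54.4277) (30.2902, 52.387) (28.3467, 48.1984) (33.1913, 39.7029) (52, 39.6767) (52, 41.9482)]  |A|=208.791
9. ⊥bis P3·P8 via (31.025,54.695): [(34.9522, 54.4277) (30.2902, 52.387) (28.3467, 48.1984) (33.1913, 39.7029) (52, 39.6767) (52, 41.9482)]  |A|=208.791
10. canonical 6-gon: [(34.9522, 54.4277) (30.2902, 52.387) (28.3467, 48.1984) (33.1913, 39.7029) (52, 39.6767) (52, 41.9482)]
11. shoelace: 208.791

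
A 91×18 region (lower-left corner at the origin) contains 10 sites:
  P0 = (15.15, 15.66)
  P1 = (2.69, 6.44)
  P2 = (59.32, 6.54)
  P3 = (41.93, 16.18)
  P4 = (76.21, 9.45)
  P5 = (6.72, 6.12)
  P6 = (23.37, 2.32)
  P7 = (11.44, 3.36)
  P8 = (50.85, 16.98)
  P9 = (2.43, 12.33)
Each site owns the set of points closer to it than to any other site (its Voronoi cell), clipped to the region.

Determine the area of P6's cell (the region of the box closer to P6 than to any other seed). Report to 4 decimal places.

1. box [0,91]×[0,18]: [(0, 0) (91, 0) (91, 18) (0, 18)]
2. ⊥bis P6·P0 via (19.26,8.99): [(4.6704, 0) (91, 0) (91, 18) (33.8821, 18)]  |A|=1291.0279
3. ⊥bis P6·P1 via (13.03,4.38): [(13.2051, 5.259) (12.1574, 0) (91, 0) (91, 18) (33.8821, 18)]  |A|=1271.3407
4. ⊥bis P6·P2 via (41.345,4.43): [(13.2051, 5.259) (12.1574, 0) (41.865, 0) (39.7521, 18) (33.8821, 18)]  |A|=367.8946
5. ⊥bis P6·P3 via (32.65,9.25): [(28.5633, 14.7226) (13.2051, 5.259) (12.1574, 0) (39.5576, 0)]  |A|=237.1278
6. ⊥bis P6·P4 via (49.79,5.885): [(28.5633, 14.7226) (13.2051, 5.259) (12.1574, 0) (39.5576, 0)]  |A|=237.1278
7. ⊥bis P6·P5 via (15.045,4.22): [(28.5633, 14.7226) (15.622, 6.7483) (14.0819, 0) (39.5576, 0)]  |A|=225.0592
8. ⊥bis P6·P7 via (17.405,2.84): [(28.5633, 14.7226) (17.8663, 8.1312) (17.1574, 0) (39.5576, 0)]  |A|=206.0478
9. ⊥bis P6·P8 via (37.11,9.65): [(28.5633, 14.7226) (17.8663, 8.1312) (17.1574, 0) (39.5576, 0)]  |A|=206.0478
10. ⊥bis P6·P9 via (12.9,7.325): [(28.5633, 14.7226) (17.8663, 8.1312) (17.1574, 0) (39.5576, 0)]  |A|=206.0478
11. canonical 4-gon: [(28.5633, 14.7226) (17.8663, 8.1312) (17.1574, 0) (39.5576, 0)]
12. shoelace: 206.0478

Area of P6's cell: 206.0478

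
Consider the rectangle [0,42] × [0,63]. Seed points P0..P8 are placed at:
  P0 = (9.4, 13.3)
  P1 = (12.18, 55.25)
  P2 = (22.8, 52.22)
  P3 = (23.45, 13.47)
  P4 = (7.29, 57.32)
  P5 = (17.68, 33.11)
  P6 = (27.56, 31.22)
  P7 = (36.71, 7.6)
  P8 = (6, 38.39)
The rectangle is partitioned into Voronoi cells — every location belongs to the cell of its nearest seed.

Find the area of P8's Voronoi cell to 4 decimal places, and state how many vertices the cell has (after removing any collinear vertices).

Area of P8's cell: 257.6465 (6 vertices)

1. box [0,42]×[0,63]: [(0, 0) (42, 0) (42, 63) (0, 63)]
2. ⊥bis P8·P0 via (7.7,25.845): [(0, 24.8016) (42, 30.4931) (42, 63) (0, 63)]  |A|=1484.8129
3. ⊥bis P8·P1 via (9.09,46.82): [(0, 50.1519) (0, 24.8016) (42, 30.4931) (42, 34.7569)]  |A|=621.8982
4. ⊥bis P8·P2 via (14.4,45.305): [(14.9086, 44.6872) (0, 50.1519) (0, 24.8016) (28.1396, 28.6148)]  |A|=440.331
5. ⊥bis P8·P3 via (14.725,25.93): [(24.6364, 32.8704) (14.9086, 44.6872) (0, 50.1519) (0, 24.8016) (16.2602, 27.005)]  |A|=412.2346
6. ⊥bis P8·P4 via (6.645,47.855): [(24.6364, 32.8704) (14.9086, 44.6872) (6.1799, 47.8867) (0, 48.3078) (0, 24.8016) (16.2602, 27.005)]  |A|=406.5365
7. ⊥bis P8·P5 via (11.84,35.75): [(15.5357, 43.9254) (14.9086, 44.6872) (6.1799, 47.8867) (0, 48.3078) (0, 24.8016) (7.3404, 25.7963)]  |A|=257.6465
8. ⊥bis P8·P6 via (16.78,34.805): [(15.5357, 43.9254) (14.9086, 44.6872) (6.1799, 47.8867) (0, 48.3078) (0, 24.8016) (7.3404, 25.7963)]  |A|=257.6465
9. ⊥bis P8·P7 via (21.355,22.995): [(15.5357, 43.9254) (14.9086, 44.6872) (6.1799, 47.8867) (0, 48.3078) (0, 24.8016) (7.3404, 25.7963)]  |A|=257.6465
10. canonical 6-gon: [(15.5357, 43.9254) (14.9086, 44.6872) (6.1799, 47.8867) (0, 48.3078) (0, 24.8016) (7.3404, 25.7963)]
11. shoelace: 257.6465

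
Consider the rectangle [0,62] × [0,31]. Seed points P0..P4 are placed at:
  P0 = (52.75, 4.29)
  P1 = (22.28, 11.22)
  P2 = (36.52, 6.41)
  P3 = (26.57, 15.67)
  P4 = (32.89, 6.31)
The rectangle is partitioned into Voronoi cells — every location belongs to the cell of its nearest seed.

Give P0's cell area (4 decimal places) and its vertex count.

1. box [0,62]×[0,31]: [(0, 0) (62, 0) (62, 31) (0, 31)]
2. ⊥bis P0·P1 via (37.515,7.755): [(35.7512, 0) (62, 0) (62, 31) (42.8018, 31)]  |A|=704.4286
3. ⊥bis P0·P2 via (44.635,5.35): [(43.9362, 0) (62, 0) (62, 31) (47.9855, 31)]  |A|=497.2147
4. ⊥bis P0·P3 via (39.66,9.98): [(47.6368, 28.3309) (43.9362, 0) (62, 0) (62, 31) (48.797, 31)]  |A|=496.1316
5. ⊥bis P0·P4 via (42.82,5.3): [(47.6368, 28.3309) (43.9362, 0) (62, 0) (62, 31) (48.797, 31)]  |A|=496.1316
6. canonical 5-gon: [(47.6368, 28.3309) (43.9362, 0) (62, 0) (62, 31) (48.797, 31)]
7. shoelace: 496.1316

Area of P0's cell: 496.1316 (5 vertices)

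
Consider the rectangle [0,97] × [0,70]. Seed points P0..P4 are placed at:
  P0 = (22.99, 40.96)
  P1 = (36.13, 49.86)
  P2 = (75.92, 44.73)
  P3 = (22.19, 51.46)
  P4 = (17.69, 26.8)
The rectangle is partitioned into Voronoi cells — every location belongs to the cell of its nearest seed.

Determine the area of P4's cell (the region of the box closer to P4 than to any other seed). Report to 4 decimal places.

Area of P4's cell: 1689.8293

1. box [0,97]×[0,70]: [(0, 0) (97, 0) (97, 70) (0, 70)]
2. ⊥bis P4·P0 via (20.34,33.88): [(0, 41.4931) (0, 0) (97, 0) (97, 5.1866)]  |A|=2263.969
3. ⊥bis P4·P1 via (26.91,38.33): [(43.153, 25.3412) (0, 41.4931) (0, 0) (74.8433, 0)]  |A|=1843.5873
4. ⊥bis P4·P2 via (46.805,35.765): [(52.2561, 18.0619) (43.153, 25.3412) (0, 41.4931) (0, 0) (57.8176, 0)]  |A|=1689.8293
5. ⊥bis P4·P3 via (19.94,39.13): [(52.2561, 18.0619) (43.153, 25.3412) (0, 41.4931) (0, 0) (57.8176, 0)]  |A|=1689.8293
6. canonical 5-gon: [(52.2561, 18.0619) (43.153, 25.3412) (0, 41.4931) (0, 0) (57.8176, 0)]
7. shoelace: 1689.8293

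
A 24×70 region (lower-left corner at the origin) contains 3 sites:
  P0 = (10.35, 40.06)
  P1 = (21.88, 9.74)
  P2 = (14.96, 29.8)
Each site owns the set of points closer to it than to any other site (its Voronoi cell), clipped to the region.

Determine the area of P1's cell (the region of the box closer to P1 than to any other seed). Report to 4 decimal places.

Area of P1's cell: 421.3278

1. box [0,24]×[0,70]: [(0, 0) (24, 0) (24, 70) (0, 70)]
2. ⊥bis P1·P0 via (16.115,24.9): [(0, 18.7718) (0, 0) (24, 0) (24, 27.8985)]  |A|=560.0438
3. ⊥bis P1·P2 via (18.42,19.77): [(0, 13.4157) (0, 0) (24, 0) (24, 21.6949)]  |A|=421.3278
4. canonical 4-gon: [(0, 13.4157) (0, 0) (24, 0) (24, 21.6949)]
5. shoelace: 421.3278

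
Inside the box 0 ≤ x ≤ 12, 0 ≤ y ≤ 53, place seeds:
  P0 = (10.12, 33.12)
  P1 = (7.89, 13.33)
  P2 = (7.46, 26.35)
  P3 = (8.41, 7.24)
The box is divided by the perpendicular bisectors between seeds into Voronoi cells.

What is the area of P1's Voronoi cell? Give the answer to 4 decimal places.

1. box [0,12]×[0,53]: [(0, 0) (12, 0) (12, 53) (0, 53)]
2. ⊥bis P1·P0 via (9.005,23.225): [(0, 24.2397) (0, 0) (12, 0) (12, 22.8875)]  |A|=282.7634
3. ⊥bis P1·P2 via (7.675,19.84): [(0, 19.5865) (0, 0) (12, 0) (12, 19.9828)]  |A|=237.4162
4. ⊥bis P1·P3 via (8.15,10.285): [(0, 19.5865) (0, 9.5891) (12, 10.6137) (12, 19.9828)]  |A|=116.1991
5. canonical 4-gon: [(0, 19.5865) (0, 9.5891) (12, 10.6137) (12, 19.9828)]
6. shoelace: 116.1991

Area of P1's cell: 116.1991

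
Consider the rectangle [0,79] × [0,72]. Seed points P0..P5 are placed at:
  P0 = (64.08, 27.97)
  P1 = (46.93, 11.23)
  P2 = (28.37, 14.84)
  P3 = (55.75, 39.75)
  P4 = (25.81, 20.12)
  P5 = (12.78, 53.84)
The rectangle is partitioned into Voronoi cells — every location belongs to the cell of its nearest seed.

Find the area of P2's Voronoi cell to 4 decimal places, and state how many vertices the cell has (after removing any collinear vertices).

1. box [0,79]×[0,72]: [(0, 0) (79, 0) (79, 72) (0, 72)]
2. ⊥bis P2·P0 via (46.225,21.405): [(0, 0) (54.0953, 0) (27.622, 72) (0, 72)]  |A|=2941.8228
3. ⊥bis P2·P1 via (37.65,13.035): [(0, 0) (35.1146, 0) (41.6815, 33.7621) (27.622, 72) (0, 72)]  |A|=2621.41
4. ⊥bis P2·P3 via (42.06,27.295): [(0, 0) (35.1146, 0) (40.7119, 28.7768) (1.3879, 72) (0, 72)]  |A|=2000.8657
5. ⊥bis P2·P4 via (27.09,17.48): [(0, 4.3455) (0, 0) (35.1146, 0) (39.7042, 23.596)]  |A|=500.5479
6. ⊥bis P2·P5 via (20.575,34.34): [(0, 4.3455) (0, 0) (35.1146, 0) (39.7042, 23.596)]  |A|=500.5479
7. canonical 4-gon: [(0, 4.3455) (0, 0) (35.1146, 0) (39.7042, 23.596)]
8. shoelace: 500.5479

Area of P2's cell: 500.5479 (4 vertices)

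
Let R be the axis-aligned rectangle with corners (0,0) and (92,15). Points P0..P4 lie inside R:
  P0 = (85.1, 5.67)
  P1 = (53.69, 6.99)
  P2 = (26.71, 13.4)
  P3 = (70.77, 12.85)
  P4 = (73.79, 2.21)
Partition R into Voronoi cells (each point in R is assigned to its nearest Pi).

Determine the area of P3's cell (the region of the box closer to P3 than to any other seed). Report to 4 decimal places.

1. box [0,92]×[0,15]: [(0, 0) (92, 0) (92, 15) (0, 15)]
2. ⊥bis P3·P0 via (77.935,9.26): [(0, 0) (73.2953, 0) (80.811, 15) (0, 15)]  |A|=1155.7974
3. ⊥bis P3·P1 via (62.23,9.92): [(65.6335, 0) (73.2953, 0) (80.811, 15) (60.4871, 15)]  |A|=209.8932
4. ⊥bis P3·P2 via (48.74,13.125): [(65.6335, 0) (73.2953, 0) (80.811, 15) (60.4871, 15)]  |A|=209.8932
5. ⊥bis P3·P4 via (72.28,7.53): [(63.8691, 5.1427) (77.862, 9.1144) (80.811, 15) (60.4871, 15)]  |A|=135.4921
6. canonical 4-gon: [(63.8691, 5.1427) (77.862, 9.1144) (80.811, 15) (60.4871, 15)]
7. shoelace: 135.4921

Area of P3's cell: 135.4921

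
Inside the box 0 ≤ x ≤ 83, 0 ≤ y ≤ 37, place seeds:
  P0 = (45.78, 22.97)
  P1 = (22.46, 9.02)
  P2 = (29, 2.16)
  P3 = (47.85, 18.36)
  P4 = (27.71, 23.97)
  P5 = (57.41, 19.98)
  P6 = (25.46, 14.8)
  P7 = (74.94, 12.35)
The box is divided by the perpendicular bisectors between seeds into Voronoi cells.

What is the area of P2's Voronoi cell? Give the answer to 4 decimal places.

Area of P2's cell: 181.3448

1. box [0,83]×[0,37]: [(0, 0) (83, 0) (83, 37) (0, 37)]
2. ⊥bis P2·P0 via (37.39,12.565): [(0, 0) (52.9727, 0) (7.0865, 37) (0, 37)]  |A|=1111.0956
3. ⊥bis P2·P1 via (25.73,5.59): [(19.8665, 0) (52.9727, 0) (35.0367, 14.4626)]  |A|=239.4004
4. ⊥bis P2·P3 via (38.425,10.26): [(34.9139, 14.3455) (19.8665, 0) (47.2426, 0)]  |A|=196.3618
5. ⊥bis P2·P4 via (28.355,13.065): [(35.6438, 13.4961) (33.9157, 13.3939) (19.8665, 0) (47.2426, 0)]  |A|=195.5906
6. ⊥bis P2·P5 via (43.205,11.07): [(35.6438, 13.4961) (33.9157, 13.3939) (19.8665, 0) (47.2426, 0)]  |A|=195.5906
7. ⊥bis P2·P6 via (27.23,8.48): [(37.4862, 11.3524) (29.3984, 9.0873) (19.8665, 0) (47.2426, 0)]  |A|=181.3448
8. ⊥bis P2·P7 via (51.97,7.255): [(37.4862, 11.3524) (29.3984, 9.0873) (19.8665, 0) (47.2426, 0)]  |A|=181.3448
9. canonical 4-gon: [(37.4862, 11.3524) (29.3984, 9.0873) (19.8665, 0) (47.2426, 0)]
10. shoelace: 181.3448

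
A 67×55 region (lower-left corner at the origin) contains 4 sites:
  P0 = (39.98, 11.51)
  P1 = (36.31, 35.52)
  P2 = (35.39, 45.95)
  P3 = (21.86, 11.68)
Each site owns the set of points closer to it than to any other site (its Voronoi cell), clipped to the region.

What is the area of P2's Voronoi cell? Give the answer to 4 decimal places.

1. box [0,67]×[0,55]: [(0, 0) (67, 0) (67, 55) (0, 55)]
2. ⊥bis P2·P0 via (37.685,28.73): [(0, 23.7075) (67, 32.637) (67, 55) (0, 55)]  |A|=1797.4597
3. ⊥bis P2·P1 via (35.85,40.735): [(0, 37.5728) (67, 43.4827) (67, 55) (0, 55)]  |A|=969.6432
4. ⊥bis P2·P3 via (28.625,28.815): [(0, 40.1163) (5.266, 38.0373) (67, 43.4827) (67, 55) (0, 55)]  |A|=962.9461
5. canonical 5-gon: [(0, 40.1163) (5.266, 38.0373) (67, 43.4827) (67, 55) (0, 55)]
6. shoelace: 962.9461

Area of P2's cell: 962.9461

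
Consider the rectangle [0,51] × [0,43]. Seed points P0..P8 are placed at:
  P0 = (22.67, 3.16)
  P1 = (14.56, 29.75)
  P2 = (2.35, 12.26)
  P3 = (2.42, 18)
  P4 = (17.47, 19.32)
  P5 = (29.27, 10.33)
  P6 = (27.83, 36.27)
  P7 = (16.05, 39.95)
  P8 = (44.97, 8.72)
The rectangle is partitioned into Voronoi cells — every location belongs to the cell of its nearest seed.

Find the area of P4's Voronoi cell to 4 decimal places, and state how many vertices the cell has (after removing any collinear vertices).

1. box [0,51]×[0,43]: [(0, 0) (51, 0) (51, 43) (0, 43)]
2. ⊥bis P4·P0 via (20.07,11.24): [(0, 4.7818) (51, 21.1927) (51, 43) (0, 43)]  |A|=1530.6489
3. ⊥bis P4·P1 via (16.015,24.535): [(0, 20.0668) (0, 4.7818) (51, 21.1927) (51, 34.2959)]  |A|=723.8973
4. ⊥bis P4·P2 via (9.91,15.79): [(7.001, 22.0201) (13.0842, 8.9921) (51, 21.1927) (51, 34.2959)]  |A|=572.3565
5. ⊥bis P4·P3 via (9.945,18.66): [(9.587, 22.7416) (10.263, 15.0339) (13.0842, 8.9921) (51, 21.1927) (51, 34.2959)]  |A|=562.1466
6. ⊥bis P4·P5 via (23.37,14.825): [(34.7501, 29.7621) (9.587, 22.7416) (10.263, 15.0339) (13.0842, 8.9921) (20.8234, 11.4824)]  |A|=247.4901
7. ⊥bis P4·P6 via (22.65,27.795): [(29.8832, 23.374) (24.2326, 26.8277) (9.587, 22.7416) (10.263, 15.0339) (13.0842, 8.9921) (20.8234, 11.4824)]  |A|=221.0372
8. ⊥bis P4·P7 via (16.76,29.635): [(29.8832, 23.374) (24.2326, 26.8277) (9.587, 22.7416) (10.263, 15.0339) (13.0842, 8.9921) (20.8234, 11.4824)]  |A|=221.0372
9. ⊥bis P4·P8 via (31.22,14.02): [(29.8832, 23.374) (24.2326, 26.8277) (9.587, 22.7416) (10.263, 15.0339) (13.0842, 8.9921) (20.8234, 11.4824)]  |A|=221.0372
10. canonical 6-gon: [(29.8832, 23.374) (24.2326, 26.8277) (9.587, 22.7416) (10.263, 15.0339) (13.0842, 8.9921) (20.8234, 11.4824)]
11. shoelace: 221.0372

Area of P4's cell: 221.0372 (6 vertices)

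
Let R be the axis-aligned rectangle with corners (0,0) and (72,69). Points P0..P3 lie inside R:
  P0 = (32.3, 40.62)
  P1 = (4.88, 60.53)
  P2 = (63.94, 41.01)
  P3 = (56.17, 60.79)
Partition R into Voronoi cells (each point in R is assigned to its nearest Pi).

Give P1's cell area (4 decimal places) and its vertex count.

Area of P1's cell: 702.2330 (4 vertices)

1. box [0,72]×[0,69]: [(0, 0) (72, 0) (72, 69) (0, 69)]
2. ⊥bis P1·P0 via (18.59,50.575): [(0, 24.9729) (31.9686, 69) (0, 69)]  |A|=703.7428
3. ⊥bis P1·P2 via (34.41,50.77): [(0, 24.9729) (31.9686, 69) (0, 69)]  |A|=703.7428
4. ⊥bis P1·P3 via (30.525,60.66): [(0, 24.9729) (30.493, 66.9678) (30.4827, 69) (0, 69)]  |A|=702.233
5. canonical 4-gon: [(0, 24.9729) (30.493, 66.9678) (30.4827, 69) (0, 69)]
6. shoelace: 702.233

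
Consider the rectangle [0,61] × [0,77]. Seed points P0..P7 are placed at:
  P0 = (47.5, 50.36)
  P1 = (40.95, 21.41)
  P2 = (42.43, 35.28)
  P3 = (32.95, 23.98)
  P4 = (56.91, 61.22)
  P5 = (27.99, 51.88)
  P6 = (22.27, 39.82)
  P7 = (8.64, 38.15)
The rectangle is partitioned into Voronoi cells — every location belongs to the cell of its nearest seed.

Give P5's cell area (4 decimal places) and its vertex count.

Area of P5's cell: 965.3042 (7 vertices)

1. box [0,61]×[0,77]: [(0, 0) (61, 0) (61, 77) (0, 77)]
2. ⊥bis P5·P0 via (37.745,51.12): [(0, 0) (33.7623, 0) (39.7613, 77) (0, 77)]  |A|=2830.6579
3. ⊥bis P5·P1 via (34.47,36.645): [(0, 21.9837) (36.6909, 37.5896) (39.7613, 77) (0, 77)]  |A|=1792.8023
4. ⊥bis P5·P2 via (35.21,43.58): [(0, 21.9837) (20.3177, 30.6255) (37.2992, 45.3973) (39.7613, 77) (0, 77)]  |A|=1731.0022
5. ⊥bis P5·P3 via (30.47,37.93): [(0, 32.5131) (28.264, 37.5378) (37.2992, 45.3973) (39.7613, 77) (0, 77)]  |A|=1546.3141
6. ⊥bis P5·P4 via (42.45,56.55): [(0, 32.5131) (28.264, 37.5378) (37.2992, 45.3973) (39.0002, 67.2317) (35.8455, 77) (0, 77)]  |A|=1527.1887
7. ⊥bis P5·P6 via (25.13,45.85): [(0, 57.769) (33.342, 41.9551) (37.2992, 45.3973) (39.0002, 67.2317) (35.8455, 77) (0, 77)]  |A|=1056.48
8. ⊥bis P5·P7 via (18.315,45.015): [(0, 70.8267) (13.9651, 51.1455) (33.342, 41.9551) (37.2992, 45.3973) (39.0002, 67.2317) (35.8455, 77) (0, 77)]  |A|=965.3042
9. canonical 7-gon: [(0, 70.8267) (13.9651, 51.1455) (33.342, 41.9551) (37.2992, 45.3973) (39.0002, 67.2317) (35.8455, 77) (0, 77)]
10. shoelace: 965.3042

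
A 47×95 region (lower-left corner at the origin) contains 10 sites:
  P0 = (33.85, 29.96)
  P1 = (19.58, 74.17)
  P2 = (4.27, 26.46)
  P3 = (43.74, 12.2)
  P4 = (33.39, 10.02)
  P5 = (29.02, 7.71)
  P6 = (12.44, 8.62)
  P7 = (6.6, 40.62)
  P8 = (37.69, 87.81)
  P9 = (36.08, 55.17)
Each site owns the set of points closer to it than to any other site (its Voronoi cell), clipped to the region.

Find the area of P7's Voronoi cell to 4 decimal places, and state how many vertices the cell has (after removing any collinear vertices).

Area of P7's cell: 536.1003 (5 vertices)

1. box [0,47]×[0,95]: [(0, 0) (47, 0) (47, 95) (0, 95)]
2. ⊥bis P7·P0 via (20.225,35.29): [(0, 0) (6.4198, 0) (43.5831, 95) (0, 95)]  |A|=2375.1389
3. ⊥bis P7·P1 via (13.09,57.395): [(0, 62.4593) (0, 0) (6.4198, 0) (26.7977, 52.0917)]  |A|=1004.0926
4. ⊥bis P7·P2 via (5.435,33.54): [(0, 62.4593) (0, 34.4343) (18.6874, 31.3594) (26.7977, 52.0917)]  |A|=581.6888
5. ⊥bis P7·P3 via (25.17,26.41): [(0, 62.4593) (0, 34.4343) (18.6874, 31.3594) (26.7977, 52.0917)]  |A|=581.6888
6. ⊥bis P7·P4 via (19.995,25.32): [(0, 62.4593) (0, 34.4343) (18.6874, 31.3594) (26.7977, 52.0917)]  |A|=581.6888
7. ⊥bis P7·P5 via (17.81,24.165): [(0, 62.4593) (0, 34.4343) (18.6874, 31.3594) (26.7977, 52.0917)]  |A|=581.6888
8. ⊥bis P7·P6 via (9.52,24.62): [(0, 62.4593) (0, 34.4343) (18.6874, 31.3594) (26.7977, 52.0917)]  |A|=581.6888
9. ⊥bis P7·P8 via (22.145,64.215): [(0, 62.4593) (0, 34.4343) (18.6874, 31.3594) (26.7977, 52.0917)]  |A|=581.6888
10. ⊥bis P7·P9 via (21.34,47.895): [(17.4917, 55.692) (0, 62.4593) (0, 34.4343) (18.6874, 31.3594) (23.4687, 43.5819)]  |A|=536.1003
11. canonical 5-gon: [(17.4917, 55.692) (0, 62.4593) (0, 34.4343) (18.6874, 31.3594) (23.4687, 43.5819)]
12. shoelace: 536.1003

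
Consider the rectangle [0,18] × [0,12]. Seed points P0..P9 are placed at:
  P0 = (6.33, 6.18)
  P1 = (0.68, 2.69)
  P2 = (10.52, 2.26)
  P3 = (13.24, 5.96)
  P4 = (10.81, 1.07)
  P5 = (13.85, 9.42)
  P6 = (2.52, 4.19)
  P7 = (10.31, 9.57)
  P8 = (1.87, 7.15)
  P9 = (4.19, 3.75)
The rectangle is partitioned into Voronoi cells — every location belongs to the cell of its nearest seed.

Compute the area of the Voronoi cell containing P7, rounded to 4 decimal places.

Area of P7's cell: 25.8721

1. box [0,18]×[0,12]: [(0, 0) (18, 0) (18, 12) (0, 12)]
2. ⊥bis P7·P0 via (8.32,7.875): [(15.0276, 0) (18, 0) (18, 12) (4.8065, 12)]  |A|=96.9954
3. ⊥bis P7·P1 via (5.495,6.13): [(15.0276, 0) (18, 0) (18, 12) (4.8065, 12)]  |A|=96.9954
4. ⊥bis P7·P2 via (10.415,5.915): [(9.9996, 5.9031) (18, 6.1329) (18, 12) (4.8065, 12)]  |A|=63.6895
5. ⊥bis P7·P3 via (11.775,7.765): [(9.7876, 6.152) (16.9929, 12) (4.8065, 12)]  |A|=35.6332
6. ⊥bis P7·P4 via (10.56,5.32): [(9.7876, 6.152) (16.9929, 12) (4.8065, 12)]  |A|=35.6332
7. ⊥bis P7·P5 via (12.08,9.495): [(9.7876, 6.152) (12.0149, 7.9597) (12.1861, 12) (4.8065, 12)]  |A|=25.923
8. ⊥bis P7·P6 via (6.415,6.88): [(9.7876, 6.152) (12.0149, 7.9597) (12.1861, 12) (4.8065, 12)]  |A|=25.923
9. ⊥bis P7·P8 via (6.09,8.36): [(5.168, 11.5756) (9.7876, 6.152) (12.0149, 7.9597) (12.1861, 12) (5.0463, 12)]  |A|=25.8721
10. ⊥bis P7·P9 via (7.25,6.66): [(5.168, 11.5756) (9.7876, 6.152) (12.0149, 7.9597) (12.1861, 12) (5.0463, 12)]  |A|=25.8721
11. canonical 5-gon: [(5.168, 11.5756) (9.7876, 6.152) (12.0149, 7.9597) (12.1861, 12) (5.0463, 12)]
12. shoelace: 25.8721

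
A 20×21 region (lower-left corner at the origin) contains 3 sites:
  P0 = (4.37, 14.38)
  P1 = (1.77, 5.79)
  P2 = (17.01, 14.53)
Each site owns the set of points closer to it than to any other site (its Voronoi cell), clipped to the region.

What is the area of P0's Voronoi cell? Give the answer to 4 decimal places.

1. box [0,20]×[0,21]: [(0, 0) (20, 0) (20, 21) (0, 21)]
2. ⊥bis P0·P1 via (3.07,10.085): [(0, 11.0142) (20, 4.9607) (20, 21) (0, 21)]  |A|=260.2511
3. ⊥bis P0·P2 via (10.69,14.455): [(0, 11.0142) (10.7695, 7.7545) (10.6123, 21) (0, 21)]  |A|=124.0537
4. canonical 4-gon: [(0, 11.0142) (10.7695, 7.7545) (10.6123, 21) (0, 21)]
5. shoelace: 124.0537

Area of P0's cell: 124.0537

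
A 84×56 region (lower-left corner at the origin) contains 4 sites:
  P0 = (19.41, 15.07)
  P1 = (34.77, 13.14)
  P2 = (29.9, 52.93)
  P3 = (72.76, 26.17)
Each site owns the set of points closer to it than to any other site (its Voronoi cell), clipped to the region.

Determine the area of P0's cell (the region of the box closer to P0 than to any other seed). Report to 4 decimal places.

Area of P0's cell: 1014.3798

1. box [0,84]×[0,56]: [(0, 0) (84, 0) (84, 56) (0, 56)]
2. ⊥bis P0·P1 via (27.09,14.105): [(0, 0) (25.3177, 0) (32.3542, 56) (0, 56)]  |A|=1614.8116
3. ⊥bis P0·P2 via (24.655,34): [(0, 40.8312) (0, 0) (25.3177, 0) (29.4238, 32.6787)]  |A|=1014.3798
4. ⊥bis P0·P3 via (46.085,20.62): [(0, 40.8312) (0, 0) (25.3177, 0) (29.4238, 32.6787)]  |A|=1014.3798
5. canonical 4-gon: [(0, 40.8312) (0, 0) (25.3177, 0) (29.4238, 32.6787)]
6. shoelace: 1014.3798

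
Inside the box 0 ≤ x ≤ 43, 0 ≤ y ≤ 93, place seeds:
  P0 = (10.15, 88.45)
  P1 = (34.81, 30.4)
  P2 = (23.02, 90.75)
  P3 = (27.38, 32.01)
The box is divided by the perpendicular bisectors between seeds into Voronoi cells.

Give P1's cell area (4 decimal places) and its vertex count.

1. box [0,43]×[0,93]: [(0, 0) (43, 0) (43, 93) (0, 93)]
2. ⊥bis P1·P0 via (22.48,59.425): [(0, 49.8754) (0, 0) (43, 0) (43, 68.142)]  |A|=2537.3737
3. ⊥bis P1·P2 via (28.915,60.575): [(22.013, 59.2266) (0, 49.8754) (0, 0) (43, 0) (43, 63.3267)]  |A|=2486.8436
4. ⊥bis P1·P3 via (31.095,31.205): [(37.8368, 62.318) (24.3332, 0) (43, 0) (43, 63.3267)]  |A|=745.1208
5. canonical 4-gon: [(37.8368, 62.318) (24.3332, 0) (43, 0) (43, 63.3267)]
6. shoelace: 745.1208

Area of P1's cell: 745.1208 (4 vertices)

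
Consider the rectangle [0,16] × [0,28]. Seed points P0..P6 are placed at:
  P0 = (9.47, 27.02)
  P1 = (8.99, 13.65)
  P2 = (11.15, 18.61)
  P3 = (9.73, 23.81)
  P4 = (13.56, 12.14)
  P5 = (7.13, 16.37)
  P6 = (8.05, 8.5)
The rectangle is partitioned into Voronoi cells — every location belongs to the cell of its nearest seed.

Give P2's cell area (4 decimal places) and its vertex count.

1. box [0,16]×[0,28]: [(0, 0) (16, 0) (16, 28) (0, 28)]
2. ⊥bis P2·P0 via (10.31,22.815): [(0, 20.7555) (0, 0) (16, 0) (16, 23.9516)]  |A|=357.6568
3. ⊥bis P2·P1 via (10.07,16.13): [(0, 20.7555) (0, 20.5153) (16, 13.5476) (16, 23.9516)]  |A|=85.1536
4. ⊥bis P2·P3 via (10.44,21.21): [(3.0431, 19.1901) (16, 13.5476) (16, 22.7283)]  |A|=59.4767
5. ⊥bis P2·P4 via (12.355,15.375): [(3.0431, 19.1901) (12.0579, 15.2643) (16, 16.7327) (16, 22.7283)]  |A|=53.1986
6. ⊥bis P2·P5 via (9.14,17.49): [(7.5126, 20.4106) (9.8426, 16.229) (12.0579, 15.2643) (16, 16.7327) (16, 22.7283)]  |A|=42.4319
7. ⊥bis P2·P6 via (9.6,13.555): [(7.5126, 20.4106) (9.8426, 16.229) (12.0579, 15.2643) (16, 16.7327) (16, 22.7283)]  |A|=42.4319
8. canonical 5-gon: [(7.5126, 20.4106) (9.8426, 16.229) (12.0579, 15.2643) (16, 16.7327) (16, 22.7283)]
9. shoelace: 42.4319

Area of P2's cell: 42.4319 (5 vertices)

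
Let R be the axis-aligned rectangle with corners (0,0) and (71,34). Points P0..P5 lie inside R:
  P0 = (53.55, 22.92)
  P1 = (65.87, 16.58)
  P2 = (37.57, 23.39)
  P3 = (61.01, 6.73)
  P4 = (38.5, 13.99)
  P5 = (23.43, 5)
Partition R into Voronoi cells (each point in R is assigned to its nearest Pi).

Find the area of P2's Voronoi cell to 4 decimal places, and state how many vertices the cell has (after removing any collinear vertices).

1. box [0,71]×[0,34]: [(0, 0) (71, 0) (71, 34) (0, 34)]
2. ⊥bis P2·P0 via (45.56,23.155): [(0, 0) (44.879, 0) (45.879, 34) (0, 34)]  |A|=1542.885
3. ⊥bis P2·P1 via (51.72,19.985): [(0, 0) (44.879, 0) (45.879, 34) (0, 34)]  |A|=1542.885
4. ⊥bis P2·P3 via (49.29,15.06): [(0, 0) (38.5861, 0) (45.1506, 9.236) (45.879, 34) (0, 34)]  |A|=1513.8243
5. ⊥bis P2·P4 via (38.035,18.69): [(0, 14.927) (45.4503, 19.4236) (45.879, 34) (0, 34)]  |A|=767.8115
6. ⊥bis P2·P5 via (30.5,14.195): [(26.1794, 17.5171) (45.4503, 19.4236) (45.879, 34) (4.7423, 34)]  |A|=479.0672
7. canonical 4-gon: [(26.1794, 17.5171) (45.4503, 19.4236) (45.879, 34) (4.7423, 34)]
8. shoelace: 479.0672

Area of P2's cell: 479.0672 (4 vertices)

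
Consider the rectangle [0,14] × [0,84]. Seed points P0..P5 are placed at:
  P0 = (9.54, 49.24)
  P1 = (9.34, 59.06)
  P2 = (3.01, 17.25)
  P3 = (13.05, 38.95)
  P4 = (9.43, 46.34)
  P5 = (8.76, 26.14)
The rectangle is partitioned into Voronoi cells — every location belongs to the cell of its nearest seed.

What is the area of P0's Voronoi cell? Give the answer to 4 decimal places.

1. box [0,14]×[0,84]: [(0, 0) (14, 0) (14, 84) (0, 84)]
2. ⊥bis P0·P1 via (9.44,54.15): [(0, 53.9577) (0, 0) (14, 0) (14, 54.2429)]  |A|=757.4043
3. ⊥bis P0·P2 via (6.275,33.245): [(0, 53.9577) (0, 34.5259) (14, 31.6681) (14, 54.2429)]  |A|=294.0462
4. ⊥bis P0·P3 via (11.295,44.095): [(0, 53.9577) (0, 40.2422) (14, 45.0177) (14, 54.2429)]  |A|=160.5851
5. ⊥bis P0·P4 via (9.485,47.79): [(0, 53.9577) (0, 48.1498) (14, 47.6187) (14, 54.2429)]  |A|=87.0247
6. ⊥bis P0·P5 via (9.15,37.69): [(0, 53.9577) (0, 48.1498) (14, 47.6187) (14, 54.2429)]  |A|=87.0247
7. canonical 4-gon: [(0, 53.9577) (0, 48.1498) (14, 47.6187) (14, 54.2429)]
8. shoelace: 87.0247

Area of P0's cell: 87.0247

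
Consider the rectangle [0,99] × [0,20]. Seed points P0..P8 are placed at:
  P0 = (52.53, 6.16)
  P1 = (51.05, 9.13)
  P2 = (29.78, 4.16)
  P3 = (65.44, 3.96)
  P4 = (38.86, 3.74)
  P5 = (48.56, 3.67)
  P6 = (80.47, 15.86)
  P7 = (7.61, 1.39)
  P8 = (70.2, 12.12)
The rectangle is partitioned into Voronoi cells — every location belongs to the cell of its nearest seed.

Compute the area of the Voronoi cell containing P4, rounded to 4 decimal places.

Area of P4's cell: 156.7171

1. box [0,99]×[0,20]: [(0, 0) (99, 0) (99, 20) (0, 20)]
2. ⊥bis P4·P0 via (45.695,4.95): [(0, 0) (46.5713, 0) (43.0307, 20) (0, 20)]  |A|=896.02
3. ⊥bis P4·P1 via (44.955,6.435): [(0, 0) (46.5713, 0) (45.7507, 4.6355) (38.957, 20) (0, 20)]  |A|=864.725
4. ⊥bis P4·P2 via (34.32,3.95): [(34.1373, 0) (46.5713, 0) (45.7507, 4.6355) (38.957, 20) (35.0624, 20)]  |A|=172.7281
5. ⊥bis P4·P3 via (52.15,3.85): [(34.1373, 0) (46.5713, 0) (45.7507, 4.6355) (38.957, 20) (35.0624, 20)]  |A|=172.7281
6. ⊥bis P4·P5 via (43.71,3.705): [(34.1373, 0) (43.6833, 0) (43.7494, 9.1616) (38.957, 20) (35.0624, 20)]  |A|=156.7171
7. ⊥bis P4·P6 via (59.665,9.8): [(34.1373, 0) (43.6833, 0) (43.7494, 9.1616) (38.957, 20) (35.0624, 20)]  |A|=156.7171
8. ⊥bis P4·P7 via (23.235,2.565): [(34.1373, 0) (43.6833, 0) (43.7494, 9.1616) (38.957, 20) (35.0624, 20)]  |A|=156.7171
9. ⊥bis P4·P8 via (54.53,7.93): [(34.1373, 0) (43.6833, 0) (43.7494, 9.1616) (38.957, 20) (35.0624, 20)]  |A|=156.7171
10. canonical 5-gon: [(34.1373, 0) (43.6833, 0) (43.7494, 9.1616) (38.957, 20) (35.0624, 20)]
11. shoelace: 156.7171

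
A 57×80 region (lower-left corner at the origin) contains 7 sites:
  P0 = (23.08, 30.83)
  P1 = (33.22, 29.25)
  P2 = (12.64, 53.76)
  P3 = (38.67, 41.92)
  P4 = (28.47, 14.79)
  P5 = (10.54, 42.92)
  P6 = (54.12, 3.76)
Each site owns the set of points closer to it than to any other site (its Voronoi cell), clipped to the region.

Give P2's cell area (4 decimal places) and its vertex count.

1. box [0,57]×[0,80]: [(0, 0) (57, 0) (57, 80) (0, 80)]
2. ⊥bis P2·P0 via (17.86,42.295): [(0, 34.1634) (57, 60.1154) (57, 80) (0, 80)]  |A|=1873.0554
3. ⊥bis P2·P1 via (22.93,41.505): [(0, 34.1634) (30.9911, 48.2736) (57, 70.1121) (57, 80) (0, 80)]  |A|=1743.0536
4. ⊥bis P2·P3 via (25.655,47.84): [(0, 34.1634) (24.51, 45.3227) (40.2833, 80) (0, 80)]  |A|=1260.1851
5. ⊥bis P2·P4 via (20.555,34.275): [(0, 34.1634) (24.51, 45.3227) (40.2833, 80) (0, 80)]  |A|=1260.1851
6. ⊥bis P2·P5 via (11.59,48.34): [(0, 50.5853) (24.725, 45.7954) (40.2833, 80) (0, 80)]  |A|=1052.5761
7. ⊥bis P2·P6 via (33.38,28.76): [(0, 50.5853) (24.725, 45.7954) (40.2833, 80) (0, 80)]  |A|=1052.5761
8. canonical 4-gon: [(0, 50.5853) (24.725, 45.7954) (40.2833, 80) (0, 80)]
9. shoelace: 1052.5761

Area of P2's cell: 1052.5761 (4 vertices)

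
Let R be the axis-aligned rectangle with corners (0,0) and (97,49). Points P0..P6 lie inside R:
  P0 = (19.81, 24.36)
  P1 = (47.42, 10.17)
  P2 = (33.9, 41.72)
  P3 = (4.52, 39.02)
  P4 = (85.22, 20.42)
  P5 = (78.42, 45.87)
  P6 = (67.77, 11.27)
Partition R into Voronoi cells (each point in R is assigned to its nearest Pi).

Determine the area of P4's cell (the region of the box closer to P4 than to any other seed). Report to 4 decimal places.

1. box [0,97]×[0,49]: [(0, 0) (97, 0) (97, 49) (0, 49)]
2. ⊥bis P4·P0 via (52.515,22.39): [(51.1663, 0) (97, 0) (97, 49) (54.1179, 49)]  |A|=2173.5373
3. ⊥bis P4·P1 via (66.32,15.295): [(70.4675, 0) (97, 0) (97, 49) (57.1804, 49)]  |A|=1625.6272
4. ⊥bis P4·P2 via (59.56,31.07): [(61.0614, 34.6875) (70.4675, 0) (97, 0) (97, 49) (67.0017, 49)]  |A|=1555.3437
5. ⊥bis P4·P3 via (44.87,29.72): [(61.0614, 34.6875) (70.4675, 0) (97, 0) (97, 49) (67.0017, 49)]  |A|=1555.3437
6. ⊥bis P4·P5 via (81.82,33.145): [(62.8539, 28.0774) (70.4675, 0) (97, 0) (97, 37.201)]  |A|=1007.6172
7. ⊥bis P4·P6 via (76.495,15.845): [(69.1928, 29.7711) (84.8034, 0) (97, 0) (97, 37.201)]  |A|=698.7809
8. canonical 4-gon: [(69.1928, 29.7711) (84.8034, 0) (97, 0) (97, 37.201)]
9. shoelace: 698.7809

Area of P4's cell: 698.7809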